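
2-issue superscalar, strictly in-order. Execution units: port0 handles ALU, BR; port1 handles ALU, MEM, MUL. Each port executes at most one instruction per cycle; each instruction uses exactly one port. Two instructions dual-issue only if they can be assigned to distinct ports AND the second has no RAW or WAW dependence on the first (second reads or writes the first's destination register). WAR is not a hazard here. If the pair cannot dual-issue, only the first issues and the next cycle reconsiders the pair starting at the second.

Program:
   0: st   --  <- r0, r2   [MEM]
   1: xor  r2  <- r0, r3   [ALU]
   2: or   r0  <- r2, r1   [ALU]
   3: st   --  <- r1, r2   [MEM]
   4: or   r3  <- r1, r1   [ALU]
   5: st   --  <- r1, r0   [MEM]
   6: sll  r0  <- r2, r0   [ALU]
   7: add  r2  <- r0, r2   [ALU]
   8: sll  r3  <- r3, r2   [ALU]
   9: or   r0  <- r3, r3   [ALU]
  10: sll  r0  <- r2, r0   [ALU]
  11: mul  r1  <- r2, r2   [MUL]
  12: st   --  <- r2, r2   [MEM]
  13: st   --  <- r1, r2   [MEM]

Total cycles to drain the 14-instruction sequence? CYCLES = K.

#0 head=0: st.MEM;xor.ALU i0+i1 pair
#1 head=2: or.ALU;st.MEM i2+i3 pair
#2 head=4: or.ALU;st.MEM i4+i5 pair
#3 head=6: sll.ALU i6 RAW r0
#4 head=7: add.ALU i7 RAW r2
#5 head=8: sll.ALU i8 RAW r3
#6 head=9: or.ALU i9 RAW+WAW r0
#7 head=10: sll.ALU;mul.MUL i10+i11 pair
#8 head=12: st.MEM i12 no-port MEM/MEM
#9 head=13: st.MEM i13 tail

CYCLES = 10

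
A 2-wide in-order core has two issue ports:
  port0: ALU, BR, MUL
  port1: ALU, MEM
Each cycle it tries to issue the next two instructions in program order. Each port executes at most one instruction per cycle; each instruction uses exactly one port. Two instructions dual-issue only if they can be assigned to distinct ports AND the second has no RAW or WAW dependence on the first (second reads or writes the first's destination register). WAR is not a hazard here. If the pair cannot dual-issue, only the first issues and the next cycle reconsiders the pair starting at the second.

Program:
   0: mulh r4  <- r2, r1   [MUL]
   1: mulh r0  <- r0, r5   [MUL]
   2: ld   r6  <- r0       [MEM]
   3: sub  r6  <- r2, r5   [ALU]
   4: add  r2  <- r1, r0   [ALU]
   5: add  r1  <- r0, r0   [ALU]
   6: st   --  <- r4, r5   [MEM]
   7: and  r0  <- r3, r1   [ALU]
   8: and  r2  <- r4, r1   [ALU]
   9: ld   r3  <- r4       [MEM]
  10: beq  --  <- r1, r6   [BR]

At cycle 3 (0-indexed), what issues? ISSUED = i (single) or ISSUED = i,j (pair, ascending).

c0: i0 mulh.MUL  no-port MUL/MUL
c1: i1 mulh.MUL  RAW r0
c2: i2 ld.MEM  WAW r6
c3: i3,i4 sub.ALU+add.ALU  dual
c4: i5,i6 add.ALU+st.MEM  dual
c5: i7,i8 and.ALU+and.ALU  dual
c6: i9,i10 ld.MEM+beq.BR  dual

ISSUED = 3,4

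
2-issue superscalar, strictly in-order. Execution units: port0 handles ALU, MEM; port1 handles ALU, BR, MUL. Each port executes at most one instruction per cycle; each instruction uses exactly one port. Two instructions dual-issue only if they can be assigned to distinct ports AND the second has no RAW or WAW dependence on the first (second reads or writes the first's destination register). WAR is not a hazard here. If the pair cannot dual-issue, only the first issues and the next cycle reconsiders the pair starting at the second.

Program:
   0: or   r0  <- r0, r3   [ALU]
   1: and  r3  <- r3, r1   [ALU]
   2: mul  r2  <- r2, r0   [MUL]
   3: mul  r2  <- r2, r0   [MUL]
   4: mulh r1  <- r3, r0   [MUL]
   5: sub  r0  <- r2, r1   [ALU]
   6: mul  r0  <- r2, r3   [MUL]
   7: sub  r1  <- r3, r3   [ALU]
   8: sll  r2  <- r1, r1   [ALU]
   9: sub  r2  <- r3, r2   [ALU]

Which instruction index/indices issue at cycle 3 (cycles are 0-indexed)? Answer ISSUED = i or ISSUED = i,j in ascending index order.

  cy0 -> i0+i1 (or/and) 2-wide
  cy1 -> i2 (mul) no-port MUL/MUL
  cy2 -> i3 (mul) no-port MUL/MUL
  cy3 -> i4 (mulh) RAW r1
  cy4 -> i5 (sub) WAW r0
  cy5 -> i6+i7 (mul/sub) 2-wide
  cy6 -> i8 (sll) RAW+WAW r2
  cy7 -> i9 (sub) tail

ISSUED = 4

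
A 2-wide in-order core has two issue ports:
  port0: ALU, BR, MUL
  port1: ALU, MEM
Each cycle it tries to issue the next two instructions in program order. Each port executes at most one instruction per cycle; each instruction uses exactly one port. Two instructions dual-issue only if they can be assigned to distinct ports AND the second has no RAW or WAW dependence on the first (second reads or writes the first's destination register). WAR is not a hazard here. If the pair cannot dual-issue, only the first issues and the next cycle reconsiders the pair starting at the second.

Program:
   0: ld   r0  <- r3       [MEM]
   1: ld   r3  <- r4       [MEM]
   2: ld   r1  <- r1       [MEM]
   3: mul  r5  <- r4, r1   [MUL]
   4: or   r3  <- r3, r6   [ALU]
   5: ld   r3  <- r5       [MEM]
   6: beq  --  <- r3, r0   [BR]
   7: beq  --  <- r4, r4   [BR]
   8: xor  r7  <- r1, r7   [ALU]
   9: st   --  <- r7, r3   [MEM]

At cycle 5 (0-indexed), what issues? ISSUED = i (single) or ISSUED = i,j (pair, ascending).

ISSUED = 6

0. ld.MEM @i0  | no-port MEM/MEM
1. ld.MEM @i1  | no-port MEM/MEM
2. ld.MEM @i2  | RAW r1
3. mul.MUL or.ALU @i3&i4  | dual
4. ld.MEM @i5  | RAW r3
5. beq.BR @i6  | no-port BR/BR
6. beq.BR xor.ALU @i7&i8  | dual
7. st.MEM @i9  | tail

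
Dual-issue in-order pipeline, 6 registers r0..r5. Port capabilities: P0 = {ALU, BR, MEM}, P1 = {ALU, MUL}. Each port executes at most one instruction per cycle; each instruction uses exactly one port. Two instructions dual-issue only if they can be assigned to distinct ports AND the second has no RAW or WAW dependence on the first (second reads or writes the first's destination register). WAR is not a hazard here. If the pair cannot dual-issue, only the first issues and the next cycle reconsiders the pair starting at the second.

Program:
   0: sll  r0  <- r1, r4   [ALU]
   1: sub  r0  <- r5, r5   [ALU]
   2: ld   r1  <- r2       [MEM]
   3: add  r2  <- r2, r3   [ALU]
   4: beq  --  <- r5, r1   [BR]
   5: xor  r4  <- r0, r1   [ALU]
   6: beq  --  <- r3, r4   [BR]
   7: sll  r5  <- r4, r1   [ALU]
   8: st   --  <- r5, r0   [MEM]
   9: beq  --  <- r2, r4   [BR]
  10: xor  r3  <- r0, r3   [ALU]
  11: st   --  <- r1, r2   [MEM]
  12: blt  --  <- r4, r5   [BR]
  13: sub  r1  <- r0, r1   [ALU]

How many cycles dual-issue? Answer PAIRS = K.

PAIRS = 5

c0: i0 sll.ALU  WAW r0
c1: i1/i2 sub.ALU;ld.MEM  dual
c2: i3/i4 add.ALU;beq.BR  dual
c3: i5 xor.ALU  RAW r4
c4: i6/i7 beq.BR;sll.ALU  dual
c5: i8 st.MEM  no-port MEM/BR
c6: i9/i10 beq.BR;xor.ALU  dual
c7: i11 st.MEM  no-port MEM/BR
c8: i12/i13 blt.BR;sub.ALU  dual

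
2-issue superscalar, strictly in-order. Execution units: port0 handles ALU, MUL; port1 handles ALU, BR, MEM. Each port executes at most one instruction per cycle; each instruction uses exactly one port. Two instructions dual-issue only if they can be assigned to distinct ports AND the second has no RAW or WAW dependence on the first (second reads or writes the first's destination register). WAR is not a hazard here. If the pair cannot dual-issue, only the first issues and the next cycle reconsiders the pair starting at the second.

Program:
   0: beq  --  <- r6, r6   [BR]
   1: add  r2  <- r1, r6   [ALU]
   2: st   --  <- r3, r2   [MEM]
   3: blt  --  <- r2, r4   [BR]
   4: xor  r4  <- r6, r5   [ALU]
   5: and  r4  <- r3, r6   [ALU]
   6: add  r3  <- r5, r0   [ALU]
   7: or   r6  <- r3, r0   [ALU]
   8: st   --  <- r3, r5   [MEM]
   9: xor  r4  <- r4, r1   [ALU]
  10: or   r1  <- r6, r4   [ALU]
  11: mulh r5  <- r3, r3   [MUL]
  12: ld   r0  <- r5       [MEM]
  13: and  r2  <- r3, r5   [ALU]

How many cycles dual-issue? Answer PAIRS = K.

PAIRS = 6

#0 head=0: beq.BR/add.ALU i0,i1 dual
#1 head=2: st.MEM i2 no-port MEM/BR
#2 head=3: blt.BR/xor.ALU i3,i4 dual
#3 head=5: and.ALU/add.ALU i5,i6 dual
#4 head=7: or.ALU/st.MEM i7,i8 dual
#5 head=9: xor.ALU i9 RAW r4
#6 head=10: or.ALU/mulh.MUL i10,i11 dual
#7 head=12: ld.MEM/and.ALU i12,i13 dual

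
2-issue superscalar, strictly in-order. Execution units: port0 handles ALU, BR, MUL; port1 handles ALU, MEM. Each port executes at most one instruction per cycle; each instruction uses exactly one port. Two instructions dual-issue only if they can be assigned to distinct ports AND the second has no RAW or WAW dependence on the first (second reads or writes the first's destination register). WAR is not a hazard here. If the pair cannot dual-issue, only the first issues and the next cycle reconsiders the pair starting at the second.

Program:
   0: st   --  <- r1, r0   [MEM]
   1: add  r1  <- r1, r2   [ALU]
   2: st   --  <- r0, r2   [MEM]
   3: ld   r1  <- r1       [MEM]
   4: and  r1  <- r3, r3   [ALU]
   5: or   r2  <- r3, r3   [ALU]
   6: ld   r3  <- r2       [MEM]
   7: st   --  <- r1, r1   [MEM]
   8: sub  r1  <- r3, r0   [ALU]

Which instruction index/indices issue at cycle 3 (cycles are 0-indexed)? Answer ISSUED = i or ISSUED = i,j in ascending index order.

  cy0 -> i0,i1 (st.MEM+add.ALU) pair
  cy1 -> i2 (st.MEM) no-port MEM/MEM
  cy2 -> i3 (ld.MEM) WAW r1
  cy3 -> i4,i5 (and.ALU+or.ALU) pair
  cy4 -> i6 (ld.MEM) no-port MEM/MEM
  cy5 -> i7,i8 (st.MEM+sub.ALU) pair

ISSUED = 4,5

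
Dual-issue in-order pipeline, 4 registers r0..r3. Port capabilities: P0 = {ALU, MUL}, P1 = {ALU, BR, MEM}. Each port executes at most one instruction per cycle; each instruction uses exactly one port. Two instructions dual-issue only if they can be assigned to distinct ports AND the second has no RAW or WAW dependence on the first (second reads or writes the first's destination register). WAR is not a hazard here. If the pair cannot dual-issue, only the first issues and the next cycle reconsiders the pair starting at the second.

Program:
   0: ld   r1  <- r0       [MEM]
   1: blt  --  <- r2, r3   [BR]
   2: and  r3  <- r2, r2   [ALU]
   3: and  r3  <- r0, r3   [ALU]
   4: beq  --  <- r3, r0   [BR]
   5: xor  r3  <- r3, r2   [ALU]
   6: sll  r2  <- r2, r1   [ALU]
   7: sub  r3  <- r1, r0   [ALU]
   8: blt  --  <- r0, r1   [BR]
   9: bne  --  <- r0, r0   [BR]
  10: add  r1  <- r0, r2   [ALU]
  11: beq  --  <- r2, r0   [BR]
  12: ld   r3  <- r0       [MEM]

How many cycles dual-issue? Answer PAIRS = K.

PAIRS = 4

t=0 i0:ld ; no-port MEM/BR
t=1 i1+i2:blt+and ; 2-wide
t=2 i3:and ; RAW r3
t=3 i4+i5:beq+xor ; 2-wide
t=4 i6+i7:sll+sub ; 2-wide
t=5 i8:blt ; no-port BR/BR
t=6 i9+i10:bne+add ; 2-wide
t=7 i11:beq ; no-port BR/MEM
t=8 i12:ld ; tail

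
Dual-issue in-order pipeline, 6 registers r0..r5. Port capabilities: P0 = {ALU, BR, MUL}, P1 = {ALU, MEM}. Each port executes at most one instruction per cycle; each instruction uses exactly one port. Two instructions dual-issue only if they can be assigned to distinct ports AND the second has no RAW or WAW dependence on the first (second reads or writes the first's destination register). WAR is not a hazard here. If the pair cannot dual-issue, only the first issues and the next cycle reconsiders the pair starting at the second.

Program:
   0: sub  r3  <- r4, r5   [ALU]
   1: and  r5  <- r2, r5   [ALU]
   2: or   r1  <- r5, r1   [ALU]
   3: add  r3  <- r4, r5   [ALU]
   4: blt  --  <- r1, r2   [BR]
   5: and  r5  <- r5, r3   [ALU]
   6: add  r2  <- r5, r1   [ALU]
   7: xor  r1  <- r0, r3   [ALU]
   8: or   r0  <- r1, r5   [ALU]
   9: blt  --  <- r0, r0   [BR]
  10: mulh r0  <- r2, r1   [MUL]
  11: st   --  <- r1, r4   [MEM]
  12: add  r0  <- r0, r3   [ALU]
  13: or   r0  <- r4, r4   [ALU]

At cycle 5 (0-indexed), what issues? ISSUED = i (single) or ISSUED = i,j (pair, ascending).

ISSUED = 9

t=0 i0&i1:sub/and ; pair
t=1 i2&i3:or/add ; pair
t=2 i4&i5:blt/and ; pair
t=3 i6&i7:add/xor ; pair
t=4 i8:or ; RAW r0
t=5 i9:blt ; no-port BR/MUL
t=6 i10&i11:mulh/st ; pair
t=7 i12:add ; WAW r0
t=8 i13:or ; tail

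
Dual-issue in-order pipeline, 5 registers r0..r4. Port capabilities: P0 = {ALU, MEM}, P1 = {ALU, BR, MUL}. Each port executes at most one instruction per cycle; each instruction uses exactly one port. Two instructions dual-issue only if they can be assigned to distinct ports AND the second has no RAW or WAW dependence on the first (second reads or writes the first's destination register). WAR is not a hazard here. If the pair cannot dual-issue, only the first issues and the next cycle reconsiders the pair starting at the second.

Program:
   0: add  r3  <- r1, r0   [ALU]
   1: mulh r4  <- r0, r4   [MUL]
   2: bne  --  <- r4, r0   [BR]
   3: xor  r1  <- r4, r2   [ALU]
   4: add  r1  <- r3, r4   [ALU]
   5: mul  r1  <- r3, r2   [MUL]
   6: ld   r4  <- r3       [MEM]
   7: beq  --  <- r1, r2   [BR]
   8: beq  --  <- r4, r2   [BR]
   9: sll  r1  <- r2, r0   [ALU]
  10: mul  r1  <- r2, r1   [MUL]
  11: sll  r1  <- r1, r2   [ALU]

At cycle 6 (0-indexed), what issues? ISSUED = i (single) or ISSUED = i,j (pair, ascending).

[0] i0+i1  add.ALU/mulh.MUL  -- 2-wide
[1] i2+i3  bne.BR/xor.ALU  -- 2-wide
[2] i4  add.ALU  -- WAW r1
[3] i5+i6  mul.MUL/ld.MEM  -- 2-wide
[4] i7  beq.BR  -- no-port BR/BR
[5] i8+i9  beq.BR/sll.ALU  -- 2-wide
[6] i10  mul.MUL  -- RAW+WAW r1
[7] i11  sll.ALU  -- tail

ISSUED = 10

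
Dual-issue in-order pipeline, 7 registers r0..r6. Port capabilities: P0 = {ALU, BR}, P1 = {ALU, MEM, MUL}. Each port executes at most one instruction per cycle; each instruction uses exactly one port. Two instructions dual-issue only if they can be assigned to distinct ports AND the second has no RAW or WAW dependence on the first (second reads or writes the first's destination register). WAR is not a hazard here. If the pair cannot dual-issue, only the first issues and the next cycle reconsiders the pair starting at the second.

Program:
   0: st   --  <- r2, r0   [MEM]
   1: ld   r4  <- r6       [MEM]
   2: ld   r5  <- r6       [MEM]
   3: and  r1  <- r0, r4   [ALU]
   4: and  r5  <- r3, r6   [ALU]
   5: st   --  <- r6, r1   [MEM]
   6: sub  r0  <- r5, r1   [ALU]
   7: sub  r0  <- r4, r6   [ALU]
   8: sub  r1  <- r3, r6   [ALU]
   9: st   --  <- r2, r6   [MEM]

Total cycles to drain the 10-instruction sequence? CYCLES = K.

CYCLES = 7

c0: i0 st.MEM  no-port MEM/MEM
c1: i1 ld.MEM  no-port MEM/MEM
c2: i2+i3 ld.MEM+and.ALU  pair
c3: i4+i5 and.ALU+st.MEM  pair
c4: i6 sub.ALU  WAW r0
c5: i7+i8 sub.ALU+sub.ALU  pair
c6: i9 st.MEM  tail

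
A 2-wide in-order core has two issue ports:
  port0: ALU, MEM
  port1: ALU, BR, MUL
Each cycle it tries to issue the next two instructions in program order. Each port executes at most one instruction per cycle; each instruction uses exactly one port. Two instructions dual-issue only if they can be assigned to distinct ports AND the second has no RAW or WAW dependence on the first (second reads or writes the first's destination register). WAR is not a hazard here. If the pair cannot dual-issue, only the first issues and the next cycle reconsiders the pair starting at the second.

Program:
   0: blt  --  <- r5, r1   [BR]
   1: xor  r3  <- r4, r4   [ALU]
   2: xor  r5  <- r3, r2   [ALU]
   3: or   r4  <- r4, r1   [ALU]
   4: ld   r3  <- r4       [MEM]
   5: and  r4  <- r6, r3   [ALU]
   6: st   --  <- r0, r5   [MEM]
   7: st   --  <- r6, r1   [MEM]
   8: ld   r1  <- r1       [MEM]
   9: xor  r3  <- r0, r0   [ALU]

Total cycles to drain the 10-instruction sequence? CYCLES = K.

CYCLES = 6

[0] i0&i1  blt;xor  -- pair
[1] i2&i3  xor;or  -- pair
[2] i4  ld  -- RAW r3
[3] i5&i6  and;st  -- pair
[4] i7  st  -- no-port MEM/MEM
[5] i8&i9  ld;xor  -- pair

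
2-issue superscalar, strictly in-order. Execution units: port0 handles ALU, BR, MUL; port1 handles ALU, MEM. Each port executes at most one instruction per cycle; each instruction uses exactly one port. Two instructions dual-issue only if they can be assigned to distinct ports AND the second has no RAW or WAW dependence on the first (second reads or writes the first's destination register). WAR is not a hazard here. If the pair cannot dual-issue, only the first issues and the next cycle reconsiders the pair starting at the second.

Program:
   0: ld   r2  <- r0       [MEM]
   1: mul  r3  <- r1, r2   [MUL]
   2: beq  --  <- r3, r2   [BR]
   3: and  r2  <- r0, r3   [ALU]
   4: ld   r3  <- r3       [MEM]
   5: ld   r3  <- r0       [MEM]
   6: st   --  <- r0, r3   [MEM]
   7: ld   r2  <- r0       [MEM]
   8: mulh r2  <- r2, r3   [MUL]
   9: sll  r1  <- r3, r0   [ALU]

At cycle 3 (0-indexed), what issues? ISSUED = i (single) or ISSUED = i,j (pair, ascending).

ISSUED = 4

#0 head=0: ld.MEM i0 RAW r2
#1 head=1: mul.MUL i1 no-port MUL/BR
#2 head=2: beq.BR;and.ALU i2+i3 dual
#3 head=4: ld.MEM i4 no-port MEM/MEM
#4 head=5: ld.MEM i5 no-port MEM/MEM
#5 head=6: st.MEM i6 no-port MEM/MEM
#6 head=7: ld.MEM i7 RAW+WAW r2
#7 head=8: mulh.MUL;sll.ALU i8+i9 dual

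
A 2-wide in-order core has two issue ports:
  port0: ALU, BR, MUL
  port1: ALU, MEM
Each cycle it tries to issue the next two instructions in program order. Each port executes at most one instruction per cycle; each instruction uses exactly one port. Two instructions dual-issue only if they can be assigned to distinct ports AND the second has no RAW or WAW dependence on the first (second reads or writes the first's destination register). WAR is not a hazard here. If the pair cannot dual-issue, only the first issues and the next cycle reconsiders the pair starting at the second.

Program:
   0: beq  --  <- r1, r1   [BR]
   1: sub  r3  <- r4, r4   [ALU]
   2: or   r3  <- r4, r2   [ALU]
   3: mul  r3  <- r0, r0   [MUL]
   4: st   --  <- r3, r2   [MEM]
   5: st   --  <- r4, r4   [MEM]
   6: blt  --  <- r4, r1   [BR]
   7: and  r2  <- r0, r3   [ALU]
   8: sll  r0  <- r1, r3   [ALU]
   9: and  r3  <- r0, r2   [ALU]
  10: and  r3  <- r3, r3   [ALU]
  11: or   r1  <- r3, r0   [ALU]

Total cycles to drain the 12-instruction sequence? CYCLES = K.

  cy0 -> i0,i1 (beq.BR/sub.ALU) pair
  cy1 -> i2 (or.ALU) WAW r3
  cy2 -> i3 (mul.MUL) RAW r3
  cy3 -> i4 (st.MEM) no-port MEM/MEM
  cy4 -> i5,i6 (st.MEM/blt.BR) pair
  cy5 -> i7,i8 (and.ALU/sll.ALU) pair
  cy6 -> i9 (and.ALU) RAW+WAW r3
  cy7 -> i10 (and.ALU) RAW r3
  cy8 -> i11 (or.ALU) tail

CYCLES = 9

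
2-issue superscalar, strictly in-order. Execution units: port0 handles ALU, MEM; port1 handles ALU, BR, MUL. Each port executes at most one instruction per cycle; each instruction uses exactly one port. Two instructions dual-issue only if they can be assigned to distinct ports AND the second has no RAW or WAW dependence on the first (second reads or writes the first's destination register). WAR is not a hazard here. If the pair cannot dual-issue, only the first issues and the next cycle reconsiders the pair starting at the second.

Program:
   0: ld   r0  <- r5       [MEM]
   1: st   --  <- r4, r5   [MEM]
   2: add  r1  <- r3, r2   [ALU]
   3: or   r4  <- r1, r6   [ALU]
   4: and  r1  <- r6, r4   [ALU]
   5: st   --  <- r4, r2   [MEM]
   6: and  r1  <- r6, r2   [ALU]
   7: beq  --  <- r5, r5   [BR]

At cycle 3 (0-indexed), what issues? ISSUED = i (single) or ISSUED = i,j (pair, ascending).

0. ld @i0  | no-port MEM/MEM
1. st;add @i1,i2  | dual
2. or @i3  | RAW r4
3. and;st @i4,i5  | dual
4. and;beq @i6,i7  | dual

ISSUED = 4,5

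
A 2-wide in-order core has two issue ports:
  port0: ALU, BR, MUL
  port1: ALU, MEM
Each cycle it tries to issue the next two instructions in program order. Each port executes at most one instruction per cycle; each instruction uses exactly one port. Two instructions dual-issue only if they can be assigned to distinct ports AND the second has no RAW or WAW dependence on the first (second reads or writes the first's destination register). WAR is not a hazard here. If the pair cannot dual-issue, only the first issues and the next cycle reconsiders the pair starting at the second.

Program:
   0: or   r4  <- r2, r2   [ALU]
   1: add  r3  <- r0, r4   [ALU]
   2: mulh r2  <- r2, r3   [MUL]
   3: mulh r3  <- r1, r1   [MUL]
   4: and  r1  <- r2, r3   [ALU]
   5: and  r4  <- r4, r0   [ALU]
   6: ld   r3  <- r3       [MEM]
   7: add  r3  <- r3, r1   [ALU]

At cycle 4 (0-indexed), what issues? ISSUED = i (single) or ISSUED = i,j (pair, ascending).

ISSUED = 4,5

0. or @i0  | RAW r4
1. add @i1  | RAW r3
2. mulh @i2  | no-port MUL/MUL
3. mulh @i3  | RAW r3
4. and and @i4/i5  | 2-wide
5. ld @i6  | RAW+WAW r3
6. add @i7  | tail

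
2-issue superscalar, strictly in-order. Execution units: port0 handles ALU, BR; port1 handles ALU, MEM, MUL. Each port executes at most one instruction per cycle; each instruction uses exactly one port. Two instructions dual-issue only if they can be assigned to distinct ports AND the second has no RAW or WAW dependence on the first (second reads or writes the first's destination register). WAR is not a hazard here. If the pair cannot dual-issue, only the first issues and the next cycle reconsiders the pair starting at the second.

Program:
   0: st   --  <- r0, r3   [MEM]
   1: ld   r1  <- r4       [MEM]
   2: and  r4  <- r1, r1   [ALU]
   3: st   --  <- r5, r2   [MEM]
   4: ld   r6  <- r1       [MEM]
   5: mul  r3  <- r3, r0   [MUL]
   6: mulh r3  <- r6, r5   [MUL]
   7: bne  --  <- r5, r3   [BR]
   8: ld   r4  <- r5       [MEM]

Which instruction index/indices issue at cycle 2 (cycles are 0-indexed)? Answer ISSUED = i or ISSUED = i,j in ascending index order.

ISSUED = 2,3

t=0 i0:st ; no-port MEM/MEM
t=1 i1:ld ; RAW r1
t=2 i2,i3:and st ; 2-wide
t=3 i4:ld ; no-port MEM/MUL
t=4 i5:mul ; no-port MUL/MUL
t=5 i6:mulh ; RAW r3
t=6 i7,i8:bne ld ; 2-wide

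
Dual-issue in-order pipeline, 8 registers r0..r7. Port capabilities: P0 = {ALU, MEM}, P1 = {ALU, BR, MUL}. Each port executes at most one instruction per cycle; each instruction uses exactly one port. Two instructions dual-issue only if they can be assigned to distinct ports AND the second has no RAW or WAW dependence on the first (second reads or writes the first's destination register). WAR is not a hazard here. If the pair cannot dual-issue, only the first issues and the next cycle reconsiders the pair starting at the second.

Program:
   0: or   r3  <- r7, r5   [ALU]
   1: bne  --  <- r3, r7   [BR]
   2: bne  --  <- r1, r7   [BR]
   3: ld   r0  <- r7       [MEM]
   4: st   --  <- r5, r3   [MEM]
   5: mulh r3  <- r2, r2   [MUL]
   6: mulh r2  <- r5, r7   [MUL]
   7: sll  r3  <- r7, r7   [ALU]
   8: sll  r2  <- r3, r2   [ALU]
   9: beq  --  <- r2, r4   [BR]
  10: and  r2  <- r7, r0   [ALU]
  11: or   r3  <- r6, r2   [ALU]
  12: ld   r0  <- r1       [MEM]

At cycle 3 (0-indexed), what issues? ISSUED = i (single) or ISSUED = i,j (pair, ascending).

0. or.ALU @i0  | RAW r3
1. bne.BR @i1  | no-port BR/BR
2. bne.BR ld.MEM @i2&i3  | 2-wide
3. st.MEM mulh.MUL @i4&i5  | 2-wide
4. mulh.MUL sll.ALU @i6&i7  | 2-wide
5. sll.ALU @i8  | RAW r2
6. beq.BR and.ALU @i9&i10  | 2-wide
7. or.ALU ld.MEM @i11&i12  | 2-wide

ISSUED = 4,5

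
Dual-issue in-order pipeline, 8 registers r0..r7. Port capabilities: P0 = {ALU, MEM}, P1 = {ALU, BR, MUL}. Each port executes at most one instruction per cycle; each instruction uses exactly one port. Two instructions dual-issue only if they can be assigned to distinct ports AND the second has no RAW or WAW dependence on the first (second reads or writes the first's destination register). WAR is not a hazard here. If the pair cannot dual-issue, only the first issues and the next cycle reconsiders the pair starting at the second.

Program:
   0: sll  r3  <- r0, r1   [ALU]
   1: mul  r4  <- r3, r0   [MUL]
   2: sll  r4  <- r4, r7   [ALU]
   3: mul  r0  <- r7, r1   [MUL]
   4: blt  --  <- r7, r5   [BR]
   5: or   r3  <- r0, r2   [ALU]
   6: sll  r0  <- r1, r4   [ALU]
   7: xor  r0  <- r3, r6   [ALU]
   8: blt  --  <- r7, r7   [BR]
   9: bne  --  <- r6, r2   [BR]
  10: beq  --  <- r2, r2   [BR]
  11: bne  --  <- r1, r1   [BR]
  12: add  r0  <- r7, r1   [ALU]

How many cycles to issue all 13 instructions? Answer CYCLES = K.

CYCLES = 9

c0: i0 sll  RAW r3
c1: i1 mul  RAW+WAW r4
c2: i2&i3 sll mul  pair
c3: i4&i5 blt or  pair
c4: i6 sll  WAW r0
c5: i7&i8 xor blt  pair
c6: i9 bne  no-port BR/BR
c7: i10 beq  no-port BR/BR
c8: i11&i12 bne add  pair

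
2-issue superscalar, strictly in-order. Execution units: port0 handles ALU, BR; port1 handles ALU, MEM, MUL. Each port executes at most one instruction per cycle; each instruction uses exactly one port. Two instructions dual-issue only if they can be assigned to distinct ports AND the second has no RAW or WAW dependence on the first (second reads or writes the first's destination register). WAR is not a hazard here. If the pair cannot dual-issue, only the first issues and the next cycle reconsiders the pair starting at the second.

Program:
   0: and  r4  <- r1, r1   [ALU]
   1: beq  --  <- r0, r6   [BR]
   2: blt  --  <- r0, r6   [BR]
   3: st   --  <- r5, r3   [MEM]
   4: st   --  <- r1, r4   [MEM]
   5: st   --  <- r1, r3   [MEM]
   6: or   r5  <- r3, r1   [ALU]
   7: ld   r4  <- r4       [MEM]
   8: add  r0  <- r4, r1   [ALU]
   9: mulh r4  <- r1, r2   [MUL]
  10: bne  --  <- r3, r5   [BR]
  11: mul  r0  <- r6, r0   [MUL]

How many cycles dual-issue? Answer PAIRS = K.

0. and.ALU/beq.BR @i0,i1  | 2-wide
1. blt.BR/st.MEM @i2,i3  | 2-wide
2. st.MEM @i4  | no-port MEM/MEM
3. st.MEM/or.ALU @i5,i6  | 2-wide
4. ld.MEM @i7  | RAW r4
5. add.ALU/mulh.MUL @i8,i9  | 2-wide
6. bne.BR/mul.MUL @i10,i11  | 2-wide

PAIRS = 5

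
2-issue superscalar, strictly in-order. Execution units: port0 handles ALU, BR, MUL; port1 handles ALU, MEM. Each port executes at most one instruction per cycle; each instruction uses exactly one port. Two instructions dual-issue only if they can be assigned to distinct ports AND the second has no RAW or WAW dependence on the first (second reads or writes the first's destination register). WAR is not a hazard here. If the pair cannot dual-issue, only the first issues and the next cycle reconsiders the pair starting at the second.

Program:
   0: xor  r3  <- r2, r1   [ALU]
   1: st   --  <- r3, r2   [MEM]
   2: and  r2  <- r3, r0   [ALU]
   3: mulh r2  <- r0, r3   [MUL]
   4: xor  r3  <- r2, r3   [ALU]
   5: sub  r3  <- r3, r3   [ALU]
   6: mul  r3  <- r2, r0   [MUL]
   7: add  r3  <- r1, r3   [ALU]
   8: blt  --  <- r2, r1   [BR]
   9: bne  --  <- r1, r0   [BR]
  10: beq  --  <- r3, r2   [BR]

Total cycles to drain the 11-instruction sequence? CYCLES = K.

0. xor @i0  | RAW r3
1. st;and @i1,i2  | pair
2. mulh @i3  | RAW r2
3. xor @i4  | RAW+WAW r3
4. sub @i5  | WAW r3
5. mul @i6  | RAW+WAW r3
6. add;blt @i7,i8  | pair
7. bne @i9  | no-port BR/BR
8. beq @i10  | tail

CYCLES = 9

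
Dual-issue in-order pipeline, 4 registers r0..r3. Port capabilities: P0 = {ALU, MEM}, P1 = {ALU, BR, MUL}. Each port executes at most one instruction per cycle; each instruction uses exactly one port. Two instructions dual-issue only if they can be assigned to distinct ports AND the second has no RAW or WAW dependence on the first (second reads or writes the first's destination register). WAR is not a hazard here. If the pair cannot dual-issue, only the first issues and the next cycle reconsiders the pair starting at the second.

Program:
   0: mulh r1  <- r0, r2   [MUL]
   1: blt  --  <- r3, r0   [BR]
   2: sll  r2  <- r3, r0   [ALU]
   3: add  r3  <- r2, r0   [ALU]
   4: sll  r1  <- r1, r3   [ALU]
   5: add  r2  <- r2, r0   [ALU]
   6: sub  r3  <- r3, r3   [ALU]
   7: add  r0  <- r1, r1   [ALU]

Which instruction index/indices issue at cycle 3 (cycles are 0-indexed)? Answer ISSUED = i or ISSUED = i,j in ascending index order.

ISSUED = 4,5

#0 head=0: mulh.MUL i0 no-port MUL/BR
#1 head=1: blt.BR+sll.ALU i1,i2 pair
#2 head=3: add.ALU i3 RAW r3
#3 head=4: sll.ALU+add.ALU i4,i5 pair
#4 head=6: sub.ALU+add.ALU i6,i7 pair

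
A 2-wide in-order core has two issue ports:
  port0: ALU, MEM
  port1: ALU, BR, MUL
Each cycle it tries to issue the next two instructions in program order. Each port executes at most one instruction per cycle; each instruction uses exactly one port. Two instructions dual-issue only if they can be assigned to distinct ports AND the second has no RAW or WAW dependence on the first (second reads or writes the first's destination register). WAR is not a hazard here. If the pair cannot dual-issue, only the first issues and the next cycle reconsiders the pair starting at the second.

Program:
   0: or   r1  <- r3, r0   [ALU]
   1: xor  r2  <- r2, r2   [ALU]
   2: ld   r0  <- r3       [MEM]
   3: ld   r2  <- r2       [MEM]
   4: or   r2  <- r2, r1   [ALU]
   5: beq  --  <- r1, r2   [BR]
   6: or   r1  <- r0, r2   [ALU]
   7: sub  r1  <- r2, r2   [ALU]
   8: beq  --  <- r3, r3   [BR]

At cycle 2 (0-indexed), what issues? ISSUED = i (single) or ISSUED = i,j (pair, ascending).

0. or.ALU+xor.ALU @i0+i1  | 2-wide
1. ld.MEM @i2  | no-port MEM/MEM
2. ld.MEM @i3  | RAW+WAW r2
3. or.ALU @i4  | RAW r2
4. beq.BR+or.ALU @i5+i6  | 2-wide
5. sub.ALU+beq.BR @i7+i8  | 2-wide

ISSUED = 3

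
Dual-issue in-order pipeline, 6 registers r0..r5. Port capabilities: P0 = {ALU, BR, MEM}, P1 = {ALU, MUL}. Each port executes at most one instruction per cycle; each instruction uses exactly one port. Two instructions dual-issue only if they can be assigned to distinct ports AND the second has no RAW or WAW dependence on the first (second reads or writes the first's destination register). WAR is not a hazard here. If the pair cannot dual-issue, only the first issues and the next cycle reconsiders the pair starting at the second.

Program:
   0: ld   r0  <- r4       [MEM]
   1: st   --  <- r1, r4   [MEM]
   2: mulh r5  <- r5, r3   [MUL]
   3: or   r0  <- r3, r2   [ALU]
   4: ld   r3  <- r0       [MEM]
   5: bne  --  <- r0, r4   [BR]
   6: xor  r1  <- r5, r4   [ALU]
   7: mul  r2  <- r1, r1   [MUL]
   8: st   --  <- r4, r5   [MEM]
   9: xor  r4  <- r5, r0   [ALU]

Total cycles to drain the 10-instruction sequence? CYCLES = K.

[0] i0  ld.MEM  -- no-port MEM/MEM
[1] i1/i2  st.MEM/mulh.MUL  -- 2-wide
[2] i3  or.ALU  -- RAW r0
[3] i4  ld.MEM  -- no-port MEM/BR
[4] i5/i6  bne.BR/xor.ALU  -- 2-wide
[5] i7/i8  mul.MUL/st.MEM  -- 2-wide
[6] i9  xor.ALU  -- tail

CYCLES = 7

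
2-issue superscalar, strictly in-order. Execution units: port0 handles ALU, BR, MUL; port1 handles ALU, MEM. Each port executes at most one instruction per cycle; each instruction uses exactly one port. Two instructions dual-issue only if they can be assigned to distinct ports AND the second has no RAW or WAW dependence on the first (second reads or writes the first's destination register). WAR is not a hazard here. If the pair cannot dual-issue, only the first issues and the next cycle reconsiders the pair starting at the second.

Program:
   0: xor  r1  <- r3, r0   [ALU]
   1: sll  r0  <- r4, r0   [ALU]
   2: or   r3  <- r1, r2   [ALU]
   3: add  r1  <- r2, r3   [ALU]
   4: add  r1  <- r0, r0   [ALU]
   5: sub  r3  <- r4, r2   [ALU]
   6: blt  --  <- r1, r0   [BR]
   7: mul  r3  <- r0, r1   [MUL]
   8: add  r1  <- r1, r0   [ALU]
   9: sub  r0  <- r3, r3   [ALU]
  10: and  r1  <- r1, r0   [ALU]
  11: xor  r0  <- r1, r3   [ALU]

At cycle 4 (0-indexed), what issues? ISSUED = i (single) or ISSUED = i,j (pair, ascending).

ISSUED = 6

0. xor;sll @i0&i1  | dual
1. or @i2  | RAW r3
2. add @i3  | WAW r1
3. add;sub @i4&i5  | dual
4. blt @i6  | no-port BR/MUL
5. mul;add @i7&i8  | dual
6. sub @i9  | RAW r0
7. and @i10  | RAW r1
8. xor @i11  | tail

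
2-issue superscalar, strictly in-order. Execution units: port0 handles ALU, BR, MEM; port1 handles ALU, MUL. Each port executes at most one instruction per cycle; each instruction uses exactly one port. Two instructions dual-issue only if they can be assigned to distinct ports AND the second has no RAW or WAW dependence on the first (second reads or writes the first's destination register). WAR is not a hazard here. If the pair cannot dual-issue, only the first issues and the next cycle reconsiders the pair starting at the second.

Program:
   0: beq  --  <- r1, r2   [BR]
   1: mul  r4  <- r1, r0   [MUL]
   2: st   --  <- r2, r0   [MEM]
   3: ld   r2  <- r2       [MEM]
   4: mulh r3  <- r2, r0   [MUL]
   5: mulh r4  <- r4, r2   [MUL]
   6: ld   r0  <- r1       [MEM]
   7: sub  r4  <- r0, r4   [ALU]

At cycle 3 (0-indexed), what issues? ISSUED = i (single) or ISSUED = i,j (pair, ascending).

ISSUED = 4

#0 head=0: beq.BR/mul.MUL i0&i1 dual
#1 head=2: st.MEM i2 no-port MEM/MEM
#2 head=3: ld.MEM i3 RAW r2
#3 head=4: mulh.MUL i4 no-port MUL/MUL
#4 head=5: mulh.MUL/ld.MEM i5&i6 dual
#5 head=7: sub.ALU i7 tail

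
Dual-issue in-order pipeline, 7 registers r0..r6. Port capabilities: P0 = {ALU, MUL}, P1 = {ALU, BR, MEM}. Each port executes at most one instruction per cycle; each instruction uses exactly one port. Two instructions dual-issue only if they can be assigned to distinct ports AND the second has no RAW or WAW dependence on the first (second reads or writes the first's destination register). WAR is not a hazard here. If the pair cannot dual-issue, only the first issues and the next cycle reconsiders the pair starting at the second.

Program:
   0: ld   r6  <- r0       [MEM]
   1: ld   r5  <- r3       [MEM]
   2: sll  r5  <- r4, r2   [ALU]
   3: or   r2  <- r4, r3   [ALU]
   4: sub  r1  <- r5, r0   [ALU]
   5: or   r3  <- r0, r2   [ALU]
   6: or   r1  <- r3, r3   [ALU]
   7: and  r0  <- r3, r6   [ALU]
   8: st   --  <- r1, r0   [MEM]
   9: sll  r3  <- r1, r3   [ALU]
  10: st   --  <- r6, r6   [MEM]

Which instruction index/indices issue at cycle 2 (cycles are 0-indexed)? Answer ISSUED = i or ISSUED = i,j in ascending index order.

ISSUED = 2,3

#0 head=0: ld.MEM i0 no-port MEM/MEM
#1 head=1: ld.MEM i1 WAW r5
#2 head=2: sll.ALU+or.ALU i2&i3 2-wide
#3 head=4: sub.ALU+or.ALU i4&i5 2-wide
#4 head=6: or.ALU+and.ALU i6&i7 2-wide
#5 head=8: st.MEM+sll.ALU i8&i9 2-wide
#6 head=10: st.MEM i10 tail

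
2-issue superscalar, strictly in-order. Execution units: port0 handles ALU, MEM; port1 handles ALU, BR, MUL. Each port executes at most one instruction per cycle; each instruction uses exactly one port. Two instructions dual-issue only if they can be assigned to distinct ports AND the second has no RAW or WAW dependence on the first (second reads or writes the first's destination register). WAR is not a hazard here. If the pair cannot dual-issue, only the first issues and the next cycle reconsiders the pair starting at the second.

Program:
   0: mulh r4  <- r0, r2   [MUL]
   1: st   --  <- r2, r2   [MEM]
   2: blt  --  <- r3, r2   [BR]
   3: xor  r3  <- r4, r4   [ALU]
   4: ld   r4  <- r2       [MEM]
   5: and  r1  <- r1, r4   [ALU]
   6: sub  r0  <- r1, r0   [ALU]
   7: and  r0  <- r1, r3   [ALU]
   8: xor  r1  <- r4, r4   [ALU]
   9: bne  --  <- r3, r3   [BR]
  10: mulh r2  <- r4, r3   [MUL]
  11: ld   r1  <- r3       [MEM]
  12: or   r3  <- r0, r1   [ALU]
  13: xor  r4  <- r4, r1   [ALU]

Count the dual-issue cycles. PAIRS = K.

t=0 i0&i1:mulh st ; dual
t=1 i2&i3:blt xor ; dual
t=2 i4:ld ; RAW r4
t=3 i5:and ; RAW r1
t=4 i6:sub ; WAW r0
t=5 i7&i8:and xor ; dual
t=6 i9:bne ; no-port BR/MUL
t=7 i10&i11:mulh ld ; dual
t=8 i12&i13:or xor ; dual

PAIRS = 5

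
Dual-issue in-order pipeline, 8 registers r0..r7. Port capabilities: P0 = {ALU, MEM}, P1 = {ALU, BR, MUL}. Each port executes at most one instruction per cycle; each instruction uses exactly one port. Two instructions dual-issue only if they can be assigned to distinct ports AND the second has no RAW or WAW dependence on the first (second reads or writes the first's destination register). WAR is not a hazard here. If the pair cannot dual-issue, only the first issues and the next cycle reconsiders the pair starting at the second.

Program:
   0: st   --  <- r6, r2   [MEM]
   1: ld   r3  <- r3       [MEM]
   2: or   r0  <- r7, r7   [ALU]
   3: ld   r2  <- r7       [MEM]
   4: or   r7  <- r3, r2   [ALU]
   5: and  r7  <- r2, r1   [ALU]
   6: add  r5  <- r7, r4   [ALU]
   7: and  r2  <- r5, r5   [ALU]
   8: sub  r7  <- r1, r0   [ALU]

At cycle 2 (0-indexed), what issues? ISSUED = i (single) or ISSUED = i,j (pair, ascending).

c0: i0 st.MEM  no-port MEM/MEM
c1: i1/i2 ld.MEM/or.ALU  dual
c2: i3 ld.MEM  RAW r2
c3: i4 or.ALU  WAW r7
c4: i5 and.ALU  RAW r7
c5: i6 add.ALU  RAW r5
c6: i7/i8 and.ALU/sub.ALU  dual

ISSUED = 3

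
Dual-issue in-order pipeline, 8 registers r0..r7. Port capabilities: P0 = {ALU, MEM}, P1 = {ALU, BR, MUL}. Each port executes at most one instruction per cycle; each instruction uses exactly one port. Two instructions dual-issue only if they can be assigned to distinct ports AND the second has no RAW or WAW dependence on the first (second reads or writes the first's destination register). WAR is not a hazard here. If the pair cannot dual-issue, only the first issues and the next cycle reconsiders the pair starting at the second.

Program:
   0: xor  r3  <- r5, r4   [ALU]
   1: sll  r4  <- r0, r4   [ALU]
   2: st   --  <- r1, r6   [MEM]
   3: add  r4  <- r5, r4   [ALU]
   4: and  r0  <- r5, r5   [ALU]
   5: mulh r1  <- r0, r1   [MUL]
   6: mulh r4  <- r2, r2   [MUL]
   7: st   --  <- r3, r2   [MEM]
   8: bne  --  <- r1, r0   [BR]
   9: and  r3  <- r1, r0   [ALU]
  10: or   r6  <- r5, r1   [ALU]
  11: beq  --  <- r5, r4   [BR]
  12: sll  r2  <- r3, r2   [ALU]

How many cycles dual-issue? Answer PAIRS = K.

c0: i0&i1 xor;sll  pair
c1: i2&i3 st;add  pair
c2: i4 and  RAW r0
c3: i5 mulh  no-port MUL/MUL
c4: i6&i7 mulh;st  pair
c5: i8&i9 bne;and  pair
c6: i10&i11 or;beq  pair
c7: i12 sll  tail

PAIRS = 5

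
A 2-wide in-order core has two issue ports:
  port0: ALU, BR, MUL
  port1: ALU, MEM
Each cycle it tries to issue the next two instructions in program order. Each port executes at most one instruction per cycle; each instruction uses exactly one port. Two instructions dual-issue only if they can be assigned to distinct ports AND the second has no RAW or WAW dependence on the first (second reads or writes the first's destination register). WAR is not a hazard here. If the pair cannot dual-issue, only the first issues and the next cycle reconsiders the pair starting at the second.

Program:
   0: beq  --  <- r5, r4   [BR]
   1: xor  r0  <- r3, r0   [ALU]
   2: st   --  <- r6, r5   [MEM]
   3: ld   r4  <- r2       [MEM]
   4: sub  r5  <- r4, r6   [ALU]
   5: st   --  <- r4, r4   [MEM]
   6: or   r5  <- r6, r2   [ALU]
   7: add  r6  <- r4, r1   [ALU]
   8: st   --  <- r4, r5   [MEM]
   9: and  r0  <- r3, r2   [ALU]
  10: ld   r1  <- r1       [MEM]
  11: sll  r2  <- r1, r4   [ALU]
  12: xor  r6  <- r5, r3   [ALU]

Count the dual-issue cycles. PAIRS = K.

PAIRS = 5

[0] i0,i1  beq/xor  -- pair
[1] i2  st  -- no-port MEM/MEM
[2] i3  ld  -- RAW r4
[3] i4,i5  sub/st  -- pair
[4] i6,i7  or/add  -- pair
[5] i8,i9  st/and  -- pair
[6] i10  ld  -- RAW r1
[7] i11,i12  sll/xor  -- pair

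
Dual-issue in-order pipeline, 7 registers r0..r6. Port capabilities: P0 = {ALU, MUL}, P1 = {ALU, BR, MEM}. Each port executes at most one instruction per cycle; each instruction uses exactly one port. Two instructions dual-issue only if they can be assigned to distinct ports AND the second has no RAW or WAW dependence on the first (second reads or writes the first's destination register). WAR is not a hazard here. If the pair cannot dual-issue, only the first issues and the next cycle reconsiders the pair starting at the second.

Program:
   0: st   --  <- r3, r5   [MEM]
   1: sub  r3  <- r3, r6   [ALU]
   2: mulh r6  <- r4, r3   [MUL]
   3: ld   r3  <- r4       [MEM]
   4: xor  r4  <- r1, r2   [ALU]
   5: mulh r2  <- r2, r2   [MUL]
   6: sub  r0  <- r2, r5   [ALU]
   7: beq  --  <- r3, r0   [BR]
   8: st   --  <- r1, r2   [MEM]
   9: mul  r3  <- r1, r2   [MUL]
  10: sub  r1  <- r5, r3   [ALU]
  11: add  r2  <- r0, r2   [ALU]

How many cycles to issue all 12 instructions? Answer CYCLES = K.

CYCLES = 7

#0 head=0: st.MEM;sub.ALU i0+i1 dual
#1 head=2: mulh.MUL;ld.MEM i2+i3 dual
#2 head=4: xor.ALU;mulh.MUL i4+i5 dual
#3 head=6: sub.ALU i6 RAW r0
#4 head=7: beq.BR i7 no-port BR/MEM
#5 head=8: st.MEM;mul.MUL i8+i9 dual
#6 head=10: sub.ALU;add.ALU i10+i11 dual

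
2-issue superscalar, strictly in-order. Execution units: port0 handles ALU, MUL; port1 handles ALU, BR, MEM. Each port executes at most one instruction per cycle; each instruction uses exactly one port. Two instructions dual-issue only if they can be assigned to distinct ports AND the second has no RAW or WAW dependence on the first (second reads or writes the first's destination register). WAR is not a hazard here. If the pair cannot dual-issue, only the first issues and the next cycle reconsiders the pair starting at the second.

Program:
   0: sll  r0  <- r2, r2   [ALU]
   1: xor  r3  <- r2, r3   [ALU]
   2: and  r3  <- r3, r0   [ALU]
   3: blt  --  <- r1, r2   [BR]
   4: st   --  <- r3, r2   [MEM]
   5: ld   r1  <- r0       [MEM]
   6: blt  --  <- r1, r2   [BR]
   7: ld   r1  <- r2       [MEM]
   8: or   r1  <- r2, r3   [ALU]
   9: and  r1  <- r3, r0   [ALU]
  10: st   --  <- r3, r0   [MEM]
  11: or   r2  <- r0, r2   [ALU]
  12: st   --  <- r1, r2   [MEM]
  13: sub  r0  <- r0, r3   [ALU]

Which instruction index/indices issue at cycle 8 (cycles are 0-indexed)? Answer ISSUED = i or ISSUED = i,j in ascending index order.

ISSUED = 11

#0 head=0: sll.ALU/xor.ALU i0+i1 2-wide
#1 head=2: and.ALU/blt.BR i2+i3 2-wide
#2 head=4: st.MEM i4 no-port MEM/MEM
#3 head=5: ld.MEM i5 no-port MEM/BR
#4 head=6: blt.BR i6 no-port BR/MEM
#5 head=7: ld.MEM i7 WAW r1
#6 head=8: or.ALU i8 WAW r1
#7 head=9: and.ALU/st.MEM i9+i10 2-wide
#8 head=11: or.ALU i11 RAW r2
#9 head=12: st.MEM/sub.ALU i12+i13 2-wide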